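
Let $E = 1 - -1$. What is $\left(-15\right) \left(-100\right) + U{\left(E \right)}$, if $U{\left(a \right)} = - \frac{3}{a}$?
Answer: $\frac{2997}{2} \approx 1498.5$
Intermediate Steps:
$E = 2$ ($E = 1 + 1 = 2$)
$\left(-15\right) \left(-100\right) + U{\left(E \right)} = \left(-15\right) \left(-100\right) - \frac{3}{2} = 1500 - \frac{3}{2} = \frac{2997}{2}$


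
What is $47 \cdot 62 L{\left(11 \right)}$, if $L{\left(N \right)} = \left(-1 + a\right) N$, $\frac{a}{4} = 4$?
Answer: $480810$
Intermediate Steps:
$a = 16$ ($a = 4 \cdot 4 = 16$)
$L{\left(N \right)} = 15 N$ ($L{\left(N \right)} = \left(-1 + 16\right) N = 15 N$)
$47 \cdot 62 L{\left(11 \right)} = 47 \cdot 62 \cdot 15 \cdot 11 = 2914 \cdot 165 = 480810$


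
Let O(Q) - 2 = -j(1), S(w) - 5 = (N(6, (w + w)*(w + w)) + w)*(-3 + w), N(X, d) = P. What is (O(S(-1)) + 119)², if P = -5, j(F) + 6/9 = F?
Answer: 131044/9 ≈ 14560.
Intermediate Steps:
j(F) = -⅔ + F
N(X, d) = -5
S(w) = 5 + (-5 + w)*(-3 + w)
O(Q) = 5/3 (O(Q) = 2 - (-⅔ + 1) = 2 - 1*⅓ = 2 - ⅓ = 5/3)
(O(S(-1)) + 119)² = (5/3 + 119)² = (362/3)² = 131044/9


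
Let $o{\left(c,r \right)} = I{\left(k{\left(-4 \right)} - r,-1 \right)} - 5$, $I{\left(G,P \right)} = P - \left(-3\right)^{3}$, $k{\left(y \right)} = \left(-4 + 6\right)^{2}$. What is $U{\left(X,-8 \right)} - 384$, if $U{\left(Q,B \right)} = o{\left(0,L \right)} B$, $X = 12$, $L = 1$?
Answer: $-552$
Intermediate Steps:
$k{\left(y \right)} = 4$ ($k{\left(y \right)} = 2^{2} = 4$)
$I{\left(G,P \right)} = 27 + P$ ($I{\left(G,P \right)} = P - -27 = P + 27 = 27 + P$)
$o{\left(c,r \right)} = 21$ ($o{\left(c,r \right)} = \left(27 - 1\right) - 5 = 26 - 5 = 21$)
$U{\left(Q,B \right)} = 21 B$
$U{\left(X,-8 \right)} - 384 = 21 \left(-8\right) - 384 = -168 - 384 = -552$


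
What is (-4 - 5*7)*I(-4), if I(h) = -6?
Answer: 234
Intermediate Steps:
(-4 - 5*7)*I(-4) = (-4 - 5*7)*(-6) = (-4 - 35)*(-6) = -39*(-6) = 234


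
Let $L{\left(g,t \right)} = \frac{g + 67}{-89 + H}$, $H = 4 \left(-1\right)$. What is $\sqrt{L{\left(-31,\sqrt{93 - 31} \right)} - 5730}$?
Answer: $\frac{3 i \sqrt{611878}}{31} \approx 75.699 i$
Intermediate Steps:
$H = -4$
$L{\left(g,t \right)} = - \frac{67}{93} - \frac{g}{93}$ ($L{\left(g,t \right)} = \frac{g + 67}{-89 - 4} = \frac{67 + g}{-93} = \left(67 + g\right) \left(- \frac{1}{93}\right) = - \frac{67}{93} - \frac{g}{93}$)
$\sqrt{L{\left(-31,\sqrt{93 - 31} \right)} - 5730} = \sqrt{\left(- \frac{67}{93} - - \frac{1}{3}\right) - 5730} = \sqrt{\left(- \frac{67}{93} + \frac{1}{3}\right) - 5730} = \sqrt{- \frac{12}{31} - 5730} = \sqrt{- \frac{177642}{31}} = \frac{3 i \sqrt{611878}}{31}$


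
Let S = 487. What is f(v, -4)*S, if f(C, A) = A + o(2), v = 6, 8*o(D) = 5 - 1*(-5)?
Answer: -5357/4 ≈ -1339.3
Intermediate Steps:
o(D) = 5/4 (o(D) = (5 - 1*(-5))/8 = (5 + 5)/8 = (1/8)*10 = 5/4)
f(C, A) = 5/4 + A (f(C, A) = A + 5/4 = 5/4 + A)
f(v, -4)*S = (5/4 - 4)*487 = -11/4*487 = -5357/4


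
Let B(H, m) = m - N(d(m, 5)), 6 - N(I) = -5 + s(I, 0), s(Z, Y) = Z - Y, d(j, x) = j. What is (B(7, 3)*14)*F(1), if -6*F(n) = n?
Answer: 35/3 ≈ 11.667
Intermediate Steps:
F(n) = -n/6
N(I) = 11 - I (N(I) = 6 - (-5 + (I - 1*0)) = 6 - (-5 + (I + 0)) = 6 - (-5 + I) = 6 + (5 - I) = 11 - I)
B(H, m) = -11 + 2*m (B(H, m) = m - (11 - m) = m + (-11 + m) = -11 + 2*m)
(B(7, 3)*14)*F(1) = ((-11 + 2*3)*14)*(-⅙*1) = ((-11 + 6)*14)*(-⅙) = -5*14*(-⅙) = -70*(-⅙) = 35/3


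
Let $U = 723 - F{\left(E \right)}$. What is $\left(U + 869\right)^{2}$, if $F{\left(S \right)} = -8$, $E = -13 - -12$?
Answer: $2560000$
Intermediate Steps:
$E = -1$ ($E = -13 + 12 = -1$)
$U = 731$ ($U = 723 - -8 = 723 + 8 = 731$)
$\left(U + 869\right)^{2} = \left(731 + 869\right)^{2} = 1600^{2} = 2560000$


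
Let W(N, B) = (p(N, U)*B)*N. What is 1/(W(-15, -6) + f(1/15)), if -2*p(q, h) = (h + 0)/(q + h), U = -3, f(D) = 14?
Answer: 2/13 ≈ 0.15385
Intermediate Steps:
p(q, h) = -h/(2*(h + q)) (p(q, h) = -(h + 0)/(2*(q + h)) = -h/(2*(h + q)))
W(N, B) = 3*B*N/(-6 + 2*N) (W(N, B) = ((-1*(-3)/(2*(-3) + 2*N))*B)*N = ((-1*(-3)/(-6 + 2*N))*B)*N = ((3/(-6 + 2*N))*B)*N = (3*B/(-6 + 2*N))*N = 3*B*N/(-6 + 2*N))
1/(W(-15, -6) + f(1/15)) = 1/((3/2)*(-6)*(-15)/(-3 - 15) + 14) = 1/((3/2)*(-6)*(-15)/(-18) + 14) = 1/((3/2)*(-6)*(-15)*(-1/18) + 14) = 1/(-15/2 + 14) = 1/(13/2) = 2/13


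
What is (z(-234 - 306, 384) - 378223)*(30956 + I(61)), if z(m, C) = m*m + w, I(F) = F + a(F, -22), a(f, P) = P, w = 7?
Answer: -2684662920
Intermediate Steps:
I(F) = -22 + F (I(F) = F - 22 = -22 + F)
z(m, C) = 7 + m² (z(m, C) = m*m + 7 = m² + 7 = 7 + m²)
(z(-234 - 306, 384) - 378223)*(30956 + I(61)) = ((7 + (-234 - 306)²) - 378223)*(30956 + (-22 + 61)) = ((7 + (-540)²) - 378223)*(30956 + 39) = ((7 + 291600) - 378223)*30995 = (291607 - 378223)*30995 = -86616*30995 = -2684662920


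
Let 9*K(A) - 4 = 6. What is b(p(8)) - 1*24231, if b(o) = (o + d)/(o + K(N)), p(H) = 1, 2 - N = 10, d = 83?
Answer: -459633/19 ≈ -24191.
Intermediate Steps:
N = -8 (N = 2 - 1*10 = 2 - 10 = -8)
K(A) = 10/9 (K(A) = 4/9 + (⅑)*6 = 4/9 + ⅔ = 10/9)
b(o) = (83 + o)/(10/9 + o) (b(o) = (o + 83)/(o + 10/9) = (83 + o)/(10/9 + o))
b(p(8)) - 1*24231 = 9*(83 + 1)/(10 + 9*1) - 1*24231 = 9*84/(10 + 9) - 24231 = 9*84/19 - 24231 = 9*(1/19)*84 - 24231 = 756/19 - 24231 = -459633/19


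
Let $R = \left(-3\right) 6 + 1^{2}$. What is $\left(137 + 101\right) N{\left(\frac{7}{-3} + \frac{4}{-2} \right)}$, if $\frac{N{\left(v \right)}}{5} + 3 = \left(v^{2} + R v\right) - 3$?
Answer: $\frac{925820}{9} \approx 1.0287 \cdot 10^{5}$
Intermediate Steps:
$R = -17$ ($R = -18 + 1 = -17$)
$N{\left(v \right)} = -30 - 85 v + 5 v^{2}$ ($N{\left(v \right)} = -15 + 5 \left(\left(v^{2} - 17 v\right) - 3\right) = -15 + 5 \left(-3 + v^{2} - 17 v\right) = -15 - \left(15 - 5 v^{2} + 85 v\right) = -30 - 85 v + 5 v^{2}$)
$\left(137 + 101\right) N{\left(\frac{7}{-3} + \frac{4}{-2} \right)} = \left(137 + 101\right) \left(-30 - 85 \left(\frac{7}{-3} + \frac{4}{-2}\right) + 5 \left(\frac{7}{-3} + \frac{4}{-2}\right)^{2}\right) = 238 \left(-30 - 85 \left(7 \left(- \frac{1}{3}\right) + 4 \left(- \frac{1}{2}\right)\right) + 5 \left(7 \left(- \frac{1}{3}\right) + 4 \left(- \frac{1}{2}\right)\right)^{2}\right) = 238 \left(-30 - 85 \left(- \frac{7}{3} - 2\right) + 5 \left(- \frac{7}{3} - 2\right)^{2}\right) = 238 \left(-30 - - \frac{1105}{3} + 5 \left(- \frac{13}{3}\right)^{2}\right) = 238 \left(-30 + \frac{1105}{3} + 5 \cdot \frac{169}{9}\right) = 238 \left(-30 + \frac{1105}{3} + \frac{845}{9}\right) = 238 \cdot \frac{3890}{9} = \frac{925820}{9}$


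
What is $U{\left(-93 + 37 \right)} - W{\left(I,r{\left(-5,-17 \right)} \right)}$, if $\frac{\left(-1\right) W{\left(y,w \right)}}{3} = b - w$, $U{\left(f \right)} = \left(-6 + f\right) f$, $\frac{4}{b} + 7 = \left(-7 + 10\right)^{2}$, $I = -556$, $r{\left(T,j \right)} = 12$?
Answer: $3442$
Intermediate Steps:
$b = 2$ ($b = \frac{4}{-7 + \left(-7 + 10\right)^{2}} = \frac{4}{-7 + 3^{2}} = \frac{4}{-7 + 9} = \frac{4}{2} = 4 \cdot \frac{1}{2} = 2$)
$U{\left(f \right)} = f \left(-6 + f\right)$
$W{\left(y,w \right)} = -6 + 3 w$ ($W{\left(y,w \right)} = - 3 \left(2 - w\right) = -6 + 3 w$)
$U{\left(-93 + 37 \right)} - W{\left(I,r{\left(-5,-17 \right)} \right)} = \left(-93 + 37\right) \left(-6 + \left(-93 + 37\right)\right) - \left(-6 + 3 \cdot 12\right) = - 56 \left(-6 - 56\right) - \left(-6 + 36\right) = \left(-56\right) \left(-62\right) - 30 = 3472 - 30 = 3442$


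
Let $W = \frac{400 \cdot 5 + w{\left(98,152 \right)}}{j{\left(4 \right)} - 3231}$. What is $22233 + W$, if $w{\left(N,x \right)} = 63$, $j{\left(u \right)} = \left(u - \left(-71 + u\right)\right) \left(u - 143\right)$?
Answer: $\frac{291250237}{13100} \approx 22233.0$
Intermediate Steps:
$j{\left(u \right)} = -10153 + 71 u$ ($j{\left(u \right)} = 71 \left(-143 + u\right) = -10153 + 71 u$)
$W = - \frac{2063}{13100}$ ($W = \frac{400 \cdot 5 + 63}{\left(-10153 + 71 \cdot 4\right) - 3231} = \frac{2000 + 63}{\left(-10153 + 284\right) - 3231} = \frac{2063}{-9869 - 3231} = \frac{2063}{-13100} = 2063 \left(- \frac{1}{13100}\right) = - \frac{2063}{13100} \approx -0.15748$)
$22233 + W = 22233 - \frac{2063}{13100} = \frac{291250237}{13100}$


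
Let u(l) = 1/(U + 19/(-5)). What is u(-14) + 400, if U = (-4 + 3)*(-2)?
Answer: 3595/9 ≈ 399.44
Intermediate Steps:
U = 2 (U = -1*(-2) = 2)
u(l) = -5/9 (u(l) = 1/(2 + 19/(-5)) = 1/(2 + 19*(-1/5)) = 1/(2 - 19/5) = 1/(-9/5) = -5/9)
u(-14) + 400 = -5/9 + 400 = 3595/9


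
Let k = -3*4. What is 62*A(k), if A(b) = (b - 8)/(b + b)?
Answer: 155/3 ≈ 51.667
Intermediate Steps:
k = -12
A(b) = (-8 + b)/(2*b) (A(b) = (-8 + b)/((2*b)) = (-8 + b)*(1/(2*b)) = (-8 + b)/(2*b))
62*A(k) = 62*((½)*(-8 - 12)/(-12)) = 62*((½)*(-1/12)*(-20)) = 62*(⅚) = 155/3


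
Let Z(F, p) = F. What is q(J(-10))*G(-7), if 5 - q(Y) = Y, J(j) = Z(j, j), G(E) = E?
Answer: -105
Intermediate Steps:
J(j) = j
q(Y) = 5 - Y
q(J(-10))*G(-7) = (5 - 1*(-10))*(-7) = (5 + 10)*(-7) = 15*(-7) = -105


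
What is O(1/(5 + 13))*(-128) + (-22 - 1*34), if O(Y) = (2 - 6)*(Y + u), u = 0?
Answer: -248/9 ≈ -27.556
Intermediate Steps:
O(Y) = -4*Y (O(Y) = (2 - 6)*(Y + 0) = -4*Y)
O(1/(5 + 13))*(-128) + (-22 - 1*34) = -4/(5 + 13)*(-128) + (-22 - 1*34) = -4/18*(-128) + (-22 - 34) = -4*1/18*(-128) - 56 = -2/9*(-128) - 56 = 256/9 - 56 = -248/9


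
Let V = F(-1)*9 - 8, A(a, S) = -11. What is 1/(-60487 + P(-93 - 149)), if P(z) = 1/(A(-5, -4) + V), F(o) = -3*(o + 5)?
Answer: -127/7681850 ≈ -1.6532e-5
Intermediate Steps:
F(o) = -15 - 3*o (F(o) = -3*(5 + o) = -15 - 3*o)
V = -116 (V = (-15 - 3*(-1))*9 - 8 = (-15 + 3)*9 - 8 = -12*9 - 8 = -108 - 8 = -116)
P(z) = -1/127 (P(z) = 1/(-11 - 116) = 1/(-127) = -1/127)
1/(-60487 + P(-93 - 149)) = 1/(-60487 - 1/127) = 1/(-7681850/127) = -127/7681850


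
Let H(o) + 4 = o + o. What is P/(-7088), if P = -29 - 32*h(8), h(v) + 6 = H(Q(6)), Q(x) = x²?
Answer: 2013/7088 ≈ 0.28400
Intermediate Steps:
H(o) = -4 + 2*o (H(o) = -4 + (o + o) = -4 + 2*o)
h(v) = 62 (h(v) = -6 + (-4 + 2*6²) = -6 + (-4 + 2*36) = -6 + (-4 + 72) = -6 + 68 = 62)
P = -2013 (P = -29 - 32*62 = -29 - 1984 = -2013)
P/(-7088) = -2013/(-7088) = -2013*(-1/7088) = 2013/7088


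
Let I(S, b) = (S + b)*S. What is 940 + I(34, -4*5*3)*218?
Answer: -191772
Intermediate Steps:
I(S, b) = S*(S + b)
940 + I(34, -4*5*3)*218 = 940 + (34*(34 - 4*5*3))*218 = 940 + (34*(34 - 20*3))*218 = 940 + (34*(34 - 60))*218 = 940 + (34*(-26))*218 = 940 - 884*218 = 940 - 192712 = -191772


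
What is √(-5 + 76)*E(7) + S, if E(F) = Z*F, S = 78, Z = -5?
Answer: 78 - 35*√71 ≈ -216.92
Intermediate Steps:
E(F) = -5*F
√(-5 + 76)*E(7) + S = √(-5 + 76)*(-5*7) + 78 = √71*(-35) + 78 = -35*√71 + 78 = 78 - 35*√71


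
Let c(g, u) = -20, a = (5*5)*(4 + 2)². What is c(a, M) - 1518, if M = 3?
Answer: -1538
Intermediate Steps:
a = 900 (a = 25*6² = 25*36 = 900)
c(a, M) - 1518 = -20 - 1518 = -1538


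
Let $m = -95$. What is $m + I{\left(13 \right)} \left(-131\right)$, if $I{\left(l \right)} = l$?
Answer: $-1798$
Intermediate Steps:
$m + I{\left(13 \right)} \left(-131\right) = -95 + 13 \left(-131\right) = -95 - 1703 = -1798$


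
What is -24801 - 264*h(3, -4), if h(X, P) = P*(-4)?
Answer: -29025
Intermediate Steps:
h(X, P) = -4*P
-24801 - 264*h(3, -4) = -24801 - (-1056)*(-4) = -24801 - 264*16 = -24801 - 4224 = -29025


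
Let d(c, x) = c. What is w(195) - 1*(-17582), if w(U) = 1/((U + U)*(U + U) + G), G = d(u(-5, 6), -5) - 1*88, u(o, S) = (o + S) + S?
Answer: 2672798059/152019 ≈ 17582.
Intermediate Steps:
u(o, S) = o + 2*S (u(o, S) = (S + o) + S = o + 2*S)
G = -81 (G = (-5 + 2*6) - 1*88 = (-5 + 12) - 88 = 7 - 88 = -81)
w(U) = 1/(-81 + 4*U²) (w(U) = 1/((U + U)*(U + U) - 81) = 1/((2*U)*(2*U) - 81) = 1/(4*U² - 81) = 1/(-81 + 4*U²))
w(195) - 1*(-17582) = 1/(-81 + 4*195²) - 1*(-17582) = 1/(-81 + 4*38025) + 17582 = 1/(-81 + 152100) + 17582 = 1/152019 + 17582 = 2672798059/152019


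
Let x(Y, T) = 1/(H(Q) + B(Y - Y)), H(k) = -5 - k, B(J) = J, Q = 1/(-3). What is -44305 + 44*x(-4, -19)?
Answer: -310201/7 ≈ -44314.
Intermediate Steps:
Q = -⅓ ≈ -0.33333
x(Y, T) = -3/14 (x(Y, T) = 1/((-5 - 1*(-⅓)) + (Y - Y)) = 1/((-5 + ⅓) + 0) = 1/(-14/3 + 0) = 1/(-14/3) = -3/14)
-44305 + 44*x(-4, -19) = -44305 + 44*(-3/14) = -44305 - 66/7 = -310201/7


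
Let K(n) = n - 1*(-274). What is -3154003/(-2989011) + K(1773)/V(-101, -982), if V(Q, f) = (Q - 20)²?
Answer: 52296263440/43762110051 ≈ 1.1950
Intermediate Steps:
K(n) = 274 + n (K(n) = n + 274 = 274 + n)
V(Q, f) = (-20 + Q)²
-3154003/(-2989011) + K(1773)/V(-101, -982) = -3154003/(-2989011) + (274 + 1773)/((-20 - 101)²) = -3154003*(-1/2989011) + 2047/((-121)²) = 3154003/2989011 + 2047/14641 = 52296263440/43762110051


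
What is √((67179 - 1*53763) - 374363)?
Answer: I*√360947 ≈ 600.79*I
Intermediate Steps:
√((67179 - 1*53763) - 374363) = √((67179 - 53763) - 374363) = √(13416 - 374363) = √(-360947) = I*√360947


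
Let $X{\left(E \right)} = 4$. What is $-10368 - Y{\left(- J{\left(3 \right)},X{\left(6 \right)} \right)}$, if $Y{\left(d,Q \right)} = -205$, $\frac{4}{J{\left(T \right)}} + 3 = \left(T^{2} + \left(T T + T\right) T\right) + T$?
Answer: $-10163$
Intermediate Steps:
$J{\left(T \right)} = \frac{4}{-3 + T + T^{2} + T \left(T + T^{2}\right)}$ ($J{\left(T \right)} = \frac{4}{-3 + \left(\left(T^{2} + \left(T T + T\right) T\right) + T\right)} = \frac{4}{-3 + \left(\left(T^{2} + \left(T^{2} + T\right) T\right) + T\right)} = \frac{4}{-3 + \left(\left(T^{2} + \left(T + T^{2}\right) T\right) + T\right)} = \frac{4}{-3 + \left(\left(T^{2} + T \left(T + T^{2}\right)\right) + T\right)} = \frac{4}{-3 + \left(T + T^{2} + T \left(T + T^{2}\right)\right)} = \frac{4}{-3 + T + T^{2} + T \left(T + T^{2}\right)}$)
$-10368 - Y{\left(- J{\left(3 \right)},X{\left(6 \right)} \right)} = -10368 - -205 = -10368 + 205 = -10163$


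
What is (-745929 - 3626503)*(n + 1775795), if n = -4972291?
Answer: 13976461398272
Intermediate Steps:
(-745929 - 3626503)*(n + 1775795) = (-745929 - 3626503)*(-4972291 + 1775795) = -4372432*(-3196496) = 13976461398272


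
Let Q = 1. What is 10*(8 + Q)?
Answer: 90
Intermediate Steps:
10*(8 + Q) = 10*(8 + 1) = 10*9 = 90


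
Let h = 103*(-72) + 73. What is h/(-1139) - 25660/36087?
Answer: 235760101/41103093 ≈ 5.7358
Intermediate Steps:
h = -7343 (h = -7416 + 73 = -7343)
h/(-1139) - 25660/36087 = -7343/(-1139) - 25660/36087 = -7343*(-1/1139) - 25660*1/36087 = 7343/1139 - 25660/36087 = 235760101/41103093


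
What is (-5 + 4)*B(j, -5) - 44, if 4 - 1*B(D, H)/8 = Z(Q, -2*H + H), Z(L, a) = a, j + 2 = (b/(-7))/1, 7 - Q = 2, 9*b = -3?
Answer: -36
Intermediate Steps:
b = -⅓ (b = (⅑)*(-3) = -⅓ ≈ -0.33333)
Q = 5 (Q = 7 - 1*2 = 7 - 2 = 5)
j = -41/21 (j = -2 - ⅓/(-7)/1 = -2 - ⅓*(-⅐)*1 = -2 + (1/21)*1 = -2 + 1/21 = -41/21 ≈ -1.9524)
B(D, H) = 32 + 8*H (B(D, H) = 32 - 8*(-2*H + H) = 32 - (-8)*H = 32 + 8*H)
(-5 + 4)*B(j, -5) - 44 = (-5 + 4)*(32 + 8*(-5)) - 44 = -(32 - 40) - 44 = -1*(-8) - 44 = 8 - 44 = -36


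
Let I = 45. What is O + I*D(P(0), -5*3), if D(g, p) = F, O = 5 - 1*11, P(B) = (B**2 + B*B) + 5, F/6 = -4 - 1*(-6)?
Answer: 534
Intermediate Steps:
F = 12 (F = 6*(-4 - 1*(-6)) = 6*(-4 + 6) = 6*2 = 12)
P(B) = 5 + 2*B**2 (P(B) = (B**2 + B**2) + 5 = 2*B**2 + 5 = 5 + 2*B**2)
O = -6 (O = 5 - 11 = -6)
D(g, p) = 12
O + I*D(P(0), -5*3) = -6 + 45*12 = -6 + 540 = 534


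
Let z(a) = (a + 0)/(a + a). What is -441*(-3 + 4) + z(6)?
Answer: -881/2 ≈ -440.50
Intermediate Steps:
z(a) = 1/2 (z(a) = a/((2*a)) = a*(1/(2*a)) = 1/2)
-441*(-3 + 4) + z(6) = -441*(-3 + 4) + 1/2 = -441 + 1/2 = -881/2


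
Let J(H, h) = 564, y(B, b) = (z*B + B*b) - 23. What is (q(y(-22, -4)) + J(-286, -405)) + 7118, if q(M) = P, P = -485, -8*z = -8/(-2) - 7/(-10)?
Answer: 7197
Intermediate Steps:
z = -47/80 (z = -(-8/(-2) - 7/(-10))/8 = -(-8*(-1/2) - 7*(-1/10))/8 = -(4 + 7/10)/8 = -1/8*47/10 = -47/80 ≈ -0.58750)
y(B, b) = -23 - 47*B/80 + B*b (y(B, b) = (-47*B/80 + B*b) - 23 = -23 - 47*B/80 + B*b)
q(M) = -485
(q(y(-22, -4)) + J(-286, -405)) + 7118 = (-485 + 564) + 7118 = 79 + 7118 = 7197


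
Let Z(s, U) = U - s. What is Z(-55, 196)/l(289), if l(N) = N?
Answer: 251/289 ≈ 0.86851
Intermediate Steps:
Z(-55, 196)/l(289) = (196 - 1*(-55))/289 = (196 + 55)*(1/289) = 251*(1/289) = 251/289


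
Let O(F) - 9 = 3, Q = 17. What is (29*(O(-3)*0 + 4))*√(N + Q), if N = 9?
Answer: 116*√26 ≈ 591.49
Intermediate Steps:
O(F) = 12 (O(F) = 9 + 3 = 12)
(29*(O(-3)*0 + 4))*√(N + Q) = (29*(12*0 + 4))*√(9 + 17) = (29*(0 + 4))*√26 = (29*4)*√26 = 116*√26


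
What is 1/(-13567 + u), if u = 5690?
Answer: -1/7877 ≈ -0.00012695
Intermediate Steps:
1/(-13567 + u) = 1/(-13567 + 5690) = 1/(-7877) = -1/7877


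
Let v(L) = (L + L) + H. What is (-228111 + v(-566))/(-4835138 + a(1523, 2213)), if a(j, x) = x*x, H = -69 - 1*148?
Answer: -229460/62231 ≈ -3.6872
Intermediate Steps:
H = -217 (H = -69 - 148 = -217)
a(j, x) = x²
v(L) = -217 + 2*L (v(L) = (L + L) - 217 = 2*L - 217 = -217 + 2*L)
(-228111 + v(-566))/(-4835138 + a(1523, 2213)) = (-228111 + (-217 + 2*(-566)))/(-4835138 + 2213²) = (-228111 + (-217 - 1132))/(-4835138 + 4897369) = (-228111 - 1349)/62231 = -229460*1/62231 = -229460/62231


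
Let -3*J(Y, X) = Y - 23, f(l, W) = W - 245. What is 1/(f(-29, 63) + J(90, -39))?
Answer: -3/613 ≈ -0.0048940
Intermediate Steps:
f(l, W) = -245 + W
J(Y, X) = 23/3 - Y/3 (J(Y, X) = -(Y - 23)/3 = -(-23 + Y)/3 = 23/3 - Y/3)
1/(f(-29, 63) + J(90, -39)) = 1/((-245 + 63) + (23/3 - ⅓*90)) = 1/(-182 + (23/3 - 30)) = 1/(-182 - 67/3) = 1/(-613/3) = -3/613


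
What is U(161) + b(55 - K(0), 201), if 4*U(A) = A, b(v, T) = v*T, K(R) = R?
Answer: 44381/4 ≈ 11095.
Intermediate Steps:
b(v, T) = T*v
U(A) = A/4
U(161) + b(55 - K(0), 201) = (¼)*161 + 201*(55 - 1*0) = 161/4 + 201*(55 + 0) = 161/4 + 201*55 = 161/4 + 11055 = 44381/4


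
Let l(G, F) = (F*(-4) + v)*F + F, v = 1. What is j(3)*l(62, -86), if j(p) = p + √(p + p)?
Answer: -89268 - 29756*√6 ≈ -1.6216e+5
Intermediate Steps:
j(p) = p + √2*√p (j(p) = p + √(2*p) = p + √2*√p)
l(G, F) = F + F*(1 - 4*F) (l(G, F) = (F*(-4) + 1)*F + F = (-4*F + 1)*F + F = (1 - 4*F)*F + F = F*(1 - 4*F) + F = F + F*(1 - 4*F))
j(3)*l(62, -86) = (3 + √2*√3)*(2*(-86)*(1 - 2*(-86))) = (3 + √6)*(2*(-86)*(1 + 172)) = (3 + √6)*(2*(-86)*173) = (3 + √6)*(-29756) = -89268 - 29756*√6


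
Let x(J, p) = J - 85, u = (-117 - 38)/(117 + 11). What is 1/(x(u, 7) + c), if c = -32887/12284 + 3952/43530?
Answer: -8555560320/759711271897 ≈ -0.011262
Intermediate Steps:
u = -155/128 ≈ -1.2109
x(J, p) = -85 + J
c = -691512371/267361260 (c = -32887*1/12284 + 3952*(1/43530) = -32887/12284 + 1976/21765 = -691512371/267361260 ≈ -2.5864)
1/(x(u, 7) + c) = 1/((-85 - 155/128) - 691512371/267361260) = 1/(-11035/128 - 691512371/267361260) = 1/(-759711271897/8555560320) = -8555560320/759711271897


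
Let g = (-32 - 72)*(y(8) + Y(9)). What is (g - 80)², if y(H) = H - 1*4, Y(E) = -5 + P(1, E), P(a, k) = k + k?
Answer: 3415104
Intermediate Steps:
P(a, k) = 2*k
Y(E) = -5 + 2*E
y(H) = -4 + H (y(H) = H - 4 = -4 + H)
g = -1768 (g = (-32 - 72)*((-4 + 8) + (-5 + 2*9)) = -104*(4 + (-5 + 18)) = -104*(4 + 13) = -104*17 = -1768)
(g - 80)² = (-1768 - 80)² = (-1848)² = 3415104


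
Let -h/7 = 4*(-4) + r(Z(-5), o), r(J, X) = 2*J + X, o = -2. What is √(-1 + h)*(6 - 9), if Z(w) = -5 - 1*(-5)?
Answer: -15*√5 ≈ -33.541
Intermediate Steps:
Z(w) = 0 (Z(w) = -5 + 5 = 0)
r(J, X) = X + 2*J
h = 126 (h = -7*(4*(-4) + (-2 + 2*0)) = -7*(-16 + (-2 + 0)) = -7*(-16 - 2) = -7*(-18) = 126)
√(-1 + h)*(6 - 9) = √(-1 + 126)*(6 - 9) = √125*(-3) = (5*√5)*(-3) = -15*√5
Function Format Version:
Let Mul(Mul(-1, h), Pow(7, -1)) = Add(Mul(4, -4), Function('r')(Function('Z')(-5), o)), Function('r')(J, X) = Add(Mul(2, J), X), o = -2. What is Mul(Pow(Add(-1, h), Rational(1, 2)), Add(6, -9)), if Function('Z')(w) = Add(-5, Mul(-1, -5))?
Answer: Mul(-15, Pow(5, Rational(1, 2))) ≈ -33.541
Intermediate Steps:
Function('Z')(w) = 0 (Function('Z')(w) = Add(-5, 5) = 0)
Function('r')(J, X) = Add(X, Mul(2, J))
h = 126 (h = Mul(-7, Add(Mul(4, -4), Add(-2, Mul(2, 0)))) = Mul(-7, Add(-16, Add(-2, 0))) = Mul(-7, Add(-16, -2)) = Mul(-7, -18) = 126)
Mul(Pow(Add(-1, h), Rational(1, 2)), Add(6, -9)) = Mul(Pow(Add(-1, 126), Rational(1, 2)), Add(6, -9)) = Mul(Pow(125, Rational(1, 2)), -3) = Mul(Mul(5, Pow(5, Rational(1, 2))), -3) = Mul(-15, Pow(5, Rational(1, 2)))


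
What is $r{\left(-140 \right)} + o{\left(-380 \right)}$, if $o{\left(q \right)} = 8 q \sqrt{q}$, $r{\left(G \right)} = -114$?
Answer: $-114 - 6080 i \sqrt{95} \approx -114.0 - 59261.0 i$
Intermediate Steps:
$o{\left(q \right)} = 8 q^{\frac{3}{2}}$
$r{\left(-140 \right)} + o{\left(-380 \right)} = -114 + 8 \left(-380\right)^{\frac{3}{2}} = -114 + 8 \left(- 760 i \sqrt{95}\right) = -114 - 6080 i \sqrt{95}$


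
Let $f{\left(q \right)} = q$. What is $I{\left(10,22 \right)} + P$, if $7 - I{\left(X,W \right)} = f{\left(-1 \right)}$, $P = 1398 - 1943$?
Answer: $-537$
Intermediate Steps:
$P = -545$ ($P = 1398 - 1943 = -545$)
$I{\left(X,W \right)} = 8$ ($I{\left(X,W \right)} = 7 - -1 = 7 + 1 = 8$)
$I{\left(10,22 \right)} + P = 8 - 545 = -537$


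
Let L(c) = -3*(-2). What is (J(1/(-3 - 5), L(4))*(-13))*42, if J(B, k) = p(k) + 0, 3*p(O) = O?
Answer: -1092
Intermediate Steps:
p(O) = O/3
L(c) = 6
J(B, k) = k/3 (J(B, k) = k/3 + 0 = k/3)
(J(1/(-3 - 5), L(4))*(-13))*42 = (((1/3)*6)*(-13))*42 = (2*(-13))*42 = -26*42 = -1092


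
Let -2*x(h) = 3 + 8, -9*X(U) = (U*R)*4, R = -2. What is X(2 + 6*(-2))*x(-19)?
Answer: 440/9 ≈ 48.889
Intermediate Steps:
X(U) = 8*U/9 (X(U) = -U*(-2)*4/9 = -(-2*U)*4/9 = -(-8)*U/9 = 8*U/9)
x(h) = -11/2 (x(h) = -(3 + 8)/2 = -½*11 = -11/2)
X(2 + 6*(-2))*x(-19) = (8*(2 + 6*(-2))/9)*(-11/2) = (8*(2 - 12)/9)*(-11/2) = ((8/9)*(-10))*(-11/2) = -80/9*(-11/2) = 440/9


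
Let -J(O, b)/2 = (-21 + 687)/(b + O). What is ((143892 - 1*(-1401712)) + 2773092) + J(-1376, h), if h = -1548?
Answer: 3156967109/731 ≈ 4.3187e+6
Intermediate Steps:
J(O, b) = -1332/(O + b) (J(O, b) = -2*(-21 + 687)/(b + O) = -1332/(O + b))
((143892 - 1*(-1401712)) + 2773092) + J(-1376, h) = ((143892 - 1*(-1401712)) + 2773092) - 1332/(-1376 - 1548) = ((143892 + 1401712) + 2773092) - 1332/(-2924) = (1545604 + 2773092) - 1332*(-1/2924) = 4318696 + 333/731 = 3156967109/731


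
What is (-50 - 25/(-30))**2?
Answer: 87025/36 ≈ 2417.4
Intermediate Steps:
(-50 - 25/(-30))**2 = (-50 - 25*(-1/30))**2 = (-50 + 5/6)**2 = (-295/6)**2 = 87025/36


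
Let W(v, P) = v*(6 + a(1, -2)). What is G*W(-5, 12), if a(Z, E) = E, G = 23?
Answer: -460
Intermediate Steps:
W(v, P) = 4*v (W(v, P) = v*(6 - 2) = v*4 = 4*v)
G*W(-5, 12) = 23*(4*(-5)) = 23*(-20) = -460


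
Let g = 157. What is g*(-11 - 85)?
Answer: -15072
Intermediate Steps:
g*(-11 - 85) = 157*(-11 - 85) = 157*(-96) = -15072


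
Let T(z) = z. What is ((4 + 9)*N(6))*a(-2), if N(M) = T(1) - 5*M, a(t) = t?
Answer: 754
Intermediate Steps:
N(M) = 1 - 5*M
((4 + 9)*N(6))*a(-2) = ((4 + 9)*(1 - 5*6))*(-2) = (13*(1 - 30))*(-2) = (13*(-29))*(-2) = -377*(-2) = 754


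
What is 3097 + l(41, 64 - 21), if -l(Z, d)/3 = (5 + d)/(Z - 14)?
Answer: 9275/3 ≈ 3091.7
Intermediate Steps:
l(Z, d) = -3*(5 + d)/(-14 + Z) (l(Z, d) = -3*(5 + d)/(Z - 14) = -3*(5 + d)/(-14 + Z))
3097 + l(41, 64 - 21) = 3097 + 3*(-5 - (64 - 21))/(-14 + 41) = 3097 + 3*(-5 - 1*43)/27 = 3097 + 3*(1/27)*(-5 - 43) = 3097 + 3*(1/27)*(-48) = 3097 - 16/3 = 9275/3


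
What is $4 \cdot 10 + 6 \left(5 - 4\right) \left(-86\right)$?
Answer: $-476$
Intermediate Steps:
$4 \cdot 10 + 6 \left(5 - 4\right) \left(-86\right) = 40 + 6 \cdot 1 \left(-86\right) = 40 + 6 \left(-86\right) = 40 - 516 = -476$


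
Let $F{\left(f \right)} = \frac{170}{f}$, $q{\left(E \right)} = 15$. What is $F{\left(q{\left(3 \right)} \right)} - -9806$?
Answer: $\frac{29452}{3} \approx 9817.3$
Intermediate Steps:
$F{\left(q{\left(3 \right)} \right)} - -9806 = \frac{170}{15} - -9806 = 170 \cdot \frac{1}{15} + 9806 = \frac{34}{3} + 9806 = \frac{29452}{3}$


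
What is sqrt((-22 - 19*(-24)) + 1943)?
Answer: sqrt(2377) ≈ 48.755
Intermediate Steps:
sqrt((-22 - 19*(-24)) + 1943) = sqrt((-22 + 456) + 1943) = sqrt(434 + 1943) = sqrt(2377)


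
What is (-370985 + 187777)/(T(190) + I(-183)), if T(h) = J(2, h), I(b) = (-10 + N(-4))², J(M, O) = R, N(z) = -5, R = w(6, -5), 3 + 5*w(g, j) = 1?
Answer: -916040/1123 ≈ -815.71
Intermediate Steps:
w(g, j) = -⅖ (w(g, j) = -⅗ + (⅕)*1 = -⅗ + ⅕ = -⅖)
R = -⅖ ≈ -0.40000
J(M, O) = -⅖
I(b) = 225 (I(b) = (-10 - 5)² = (-15)² = 225)
T(h) = -⅖
(-370985 + 187777)/(T(190) + I(-183)) = (-370985 + 187777)/(-⅖ + 225) = -183208/1123/5 = -183208*5/1123 = -916040/1123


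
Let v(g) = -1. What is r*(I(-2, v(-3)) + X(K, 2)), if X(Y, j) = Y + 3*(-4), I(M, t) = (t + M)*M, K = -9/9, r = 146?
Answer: -1022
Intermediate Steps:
K = -1 (K = -9*⅑ = -1)
I(M, t) = M*(M + t) (I(M, t) = (M + t)*M = M*(M + t))
X(Y, j) = -12 + Y (X(Y, j) = Y - 12 = -12 + Y)
r*(I(-2, v(-3)) + X(K, 2)) = 146*(-2*(-2 - 1) + (-12 - 1)) = 146*(-2*(-3) - 13) = 146*(6 - 13) = 146*(-7) = -1022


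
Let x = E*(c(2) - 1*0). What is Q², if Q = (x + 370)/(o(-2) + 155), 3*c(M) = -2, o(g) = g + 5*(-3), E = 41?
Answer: 264196/42849 ≈ 6.1657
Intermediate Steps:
o(g) = -15 + g (o(g) = g - 15 = -15 + g)
c(M) = -⅔ (c(M) = (⅓)*(-2) = -⅔)
x = -82/3 (x = 41*(-⅔ - 1*0) = 41*(-⅔ + 0) = 41*(-⅔) = -82/3 ≈ -27.333)
Q = 514/207 (Q = (-82/3 + 370)/((-15 - 2) + 155) = 1028/(3*(-17 + 155)) = (1028/3)/138 = (1028/3)*(1/138) = 514/207 ≈ 2.4831)
Q² = (514/207)² = 264196/42849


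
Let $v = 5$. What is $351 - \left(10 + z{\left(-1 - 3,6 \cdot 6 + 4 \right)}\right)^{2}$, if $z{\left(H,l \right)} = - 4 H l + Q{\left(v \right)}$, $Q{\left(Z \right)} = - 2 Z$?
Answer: $-409249$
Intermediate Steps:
$z{\left(H,l \right)} = -10 - 4 H l$ ($z{\left(H,l \right)} = - 4 H l - 10 = -10 - 4 H l$)
$351 - \left(10 + z{\left(-1 - 3,6 \cdot 6 + 4 \right)}\right)^{2} = 351 - \left(10 - \left(10 + 4 \left(-1 - 3\right) \left(6 \cdot 6 + 4\right)\right)\right)^{2} = 351 - \left(10 - \left(10 + 4 \left(-1 - 3\right) \left(36 + 4\right)\right)\right)^{2} = 351 - \left(10 - \left(10 - 640\right)\right)^{2} = 351 - \left(10 + \left(-10 + 640\right)\right)^{2} = 351 - \left(10 + 630\right)^{2} = 351 - 640^{2} = 351 - 409600 = -409249$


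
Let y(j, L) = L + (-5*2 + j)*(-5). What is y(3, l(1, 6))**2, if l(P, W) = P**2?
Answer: 1296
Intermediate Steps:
y(j, L) = 50 + L - 5*j (y(j, L) = L + (-10 + j)*(-5) = L + (50 - 5*j) = 50 + L - 5*j)
y(3, l(1, 6))**2 = (50 + 1**2 - 5*3)**2 = (50 + 1 - 15)**2 = 36**2 = 1296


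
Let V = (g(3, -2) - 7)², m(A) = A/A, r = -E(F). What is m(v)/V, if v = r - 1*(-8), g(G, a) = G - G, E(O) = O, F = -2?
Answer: 1/49 ≈ 0.020408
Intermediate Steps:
r = 2 (r = -1*(-2) = 2)
g(G, a) = 0
v = 10 (v = 2 - 1*(-8) = 2 + 8 = 10)
m(A) = 1
V = 49 (V = (0 - 7)² = (-7)² = 49)
m(v)/V = 1/49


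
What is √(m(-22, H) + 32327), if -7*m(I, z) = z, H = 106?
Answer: √1583281/7 ≈ 179.75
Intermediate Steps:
m(I, z) = -z/7
√(m(-22, H) + 32327) = √(-⅐*106 + 32327) = √(-106/7 + 32327) = √(226183/7) = √1583281/7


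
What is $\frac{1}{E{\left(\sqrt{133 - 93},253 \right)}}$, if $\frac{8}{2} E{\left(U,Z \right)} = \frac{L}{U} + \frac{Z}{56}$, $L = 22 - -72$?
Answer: $- \frac{283360}{3143667} + \frac{294784 \sqrt{10}}{3143667} \approx 0.20639$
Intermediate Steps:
$L = 94$ ($L = 22 + 72 = 94$)
$E{\left(U,Z \right)} = \frac{Z}{224} + \frac{47}{2 U}$ ($E{\left(U,Z \right)} = \frac{\frac{94}{U} + \frac{Z}{56}}{4} = \frac{Z}{224} + \frac{47}{2 U}$)
$\frac{1}{E{\left(\sqrt{133 - 93},253 \right)}} = \frac{1}{\frac{1}{224} \frac{1}{\sqrt{133 - 93}} \left(5264 + \sqrt{133 - 93} \cdot 253\right)} = \frac{1}{\frac{1}{224} \frac{1}{\sqrt{40}} \left(5264 + \sqrt{40} \cdot 253\right)} = \frac{1}{\frac{1}{224} \frac{1}{2 \sqrt{10}} \left(5264 + 2 \sqrt{10} \cdot 253\right)} = \frac{1}{\frac{1}{224} \frac{\sqrt{10}}{20} \left(5264 + 506 \sqrt{10}\right)} = \frac{1}{\frac{1}{4480} \sqrt{10} \left(5264 + 506 \sqrt{10}\right)} = \frac{448 \sqrt{10}}{5264 + 506 \sqrt{10}}$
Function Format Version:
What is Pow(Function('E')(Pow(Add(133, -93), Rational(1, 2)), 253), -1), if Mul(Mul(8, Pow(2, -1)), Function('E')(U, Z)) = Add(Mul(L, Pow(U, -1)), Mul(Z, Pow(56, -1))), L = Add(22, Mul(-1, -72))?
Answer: Add(Rational(-283360, 3143667), Mul(Rational(294784, 3143667), Pow(10, Rational(1, 2)))) ≈ 0.20639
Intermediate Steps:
L = 94 (L = Add(22, 72) = 94)
Function('E')(U, Z) = Add(Mul(Rational(1, 224), Z), Mul(Rational(47, 2), Pow(U, -1))) (Function('E')(U, Z) = Mul(Rational(1, 4), Add(Mul(94, Pow(U, -1)), Mul(Z, Pow(56, -1)))) = Mul(Rational(1, 4), Add(Mul(94, Pow(U, -1)), Mul(Z, Rational(1, 56)))) = Mul(Rational(1, 4), Add(Mul(94, Pow(U, -1)), Mul(Rational(1, 56), Z))) = Add(Mul(Rational(1, 224), Z), Mul(Rational(47, 2), Pow(U, -1))))
Pow(Function('E')(Pow(Add(133, -93), Rational(1, 2)), 253), -1) = Pow(Mul(Rational(1, 224), Pow(Pow(Add(133, -93), Rational(1, 2)), -1), Add(5264, Mul(Pow(Add(133, -93), Rational(1, 2)), 253))), -1) = Pow(Mul(Rational(1, 224), Pow(Pow(40, Rational(1, 2)), -1), Add(5264, Mul(Pow(40, Rational(1, 2)), 253))), -1) = Pow(Mul(Rational(1, 224), Pow(Mul(2, Pow(10, Rational(1, 2))), -1), Add(5264, Mul(Mul(2, Pow(10, Rational(1, 2))), 253))), -1) = Pow(Mul(Rational(1, 224), Mul(Rational(1, 20), Pow(10, Rational(1, 2))), Add(5264, Mul(506, Pow(10, Rational(1, 2))))), -1) = Pow(Mul(Rational(1, 4480), Pow(10, Rational(1, 2)), Add(5264, Mul(506, Pow(10, Rational(1, 2))))), -1) = Mul(448, Pow(10, Rational(1, 2)), Pow(Add(5264, Mul(506, Pow(10, Rational(1, 2)))), -1))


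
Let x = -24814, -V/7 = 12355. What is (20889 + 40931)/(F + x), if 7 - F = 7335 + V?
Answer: 61820/54343 ≈ 1.1376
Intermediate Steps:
V = -86485 (V = -7*12355 = -86485)
F = 79157 (F = 7 - (7335 - 86485) = 7 - 1*(-79150) = 7 + 79150 = 79157)
(20889 + 40931)/(F + x) = (20889 + 40931)/(79157 - 24814) = 61820/54343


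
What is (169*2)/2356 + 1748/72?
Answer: 129457/5301 ≈ 24.421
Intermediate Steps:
(169*2)/2356 + 1748/72 = 338*(1/2356) + 1748*(1/72) = 169/1178 + 437/18 = 129457/5301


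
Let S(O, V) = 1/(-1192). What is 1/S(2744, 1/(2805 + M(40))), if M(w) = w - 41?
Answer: -1192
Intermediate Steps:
M(w) = -41 + w
S(O, V) = -1/1192
1/S(2744, 1/(2805 + M(40))) = 1/(-1/1192) = -1192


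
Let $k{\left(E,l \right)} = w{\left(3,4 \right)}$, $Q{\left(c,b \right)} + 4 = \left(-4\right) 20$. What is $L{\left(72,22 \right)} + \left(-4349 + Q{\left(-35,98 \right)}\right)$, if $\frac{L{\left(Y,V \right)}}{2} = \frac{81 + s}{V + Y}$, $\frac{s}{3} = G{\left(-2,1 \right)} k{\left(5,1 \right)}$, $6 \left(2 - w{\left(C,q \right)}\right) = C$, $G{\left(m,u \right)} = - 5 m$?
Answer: $- \frac{208225}{47} \approx -4430.3$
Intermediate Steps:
$w{\left(C,q \right)} = 2 - \frac{C}{6}$
$Q{\left(c,b \right)} = -84$ ($Q{\left(c,b \right)} = -4 - 80 = -84$)
$k{\left(E,l \right)} = \frac{3}{2}$ ($k{\left(E,l \right)} = 2 - \frac{1}{2} = \frac{3}{2}$)
$s = 45$ ($s = 3 \left(-5\right) \left(-2\right) \frac{3}{2} = 3 \cdot 10 \cdot \frac{3}{2} = 3 \cdot 15 = 45$)
$L{\left(Y,V \right)} = \frac{252}{V + Y}$ ($L{\left(Y,V \right)} = 2 \frac{81 + 45}{V + Y} = 2 \frac{126}{V + Y} = \frac{252}{V + Y}$)
$L{\left(72,22 \right)} + \left(-4349 + Q{\left(-35,98 \right)}\right) = \frac{252}{22 + 72} - 4433 = \frac{252}{94} - 4433 = 252 \cdot \frac{1}{94} - 4433 = \frac{126}{47} - 4433 = - \frac{208225}{47}$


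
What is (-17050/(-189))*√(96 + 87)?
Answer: 17050*√183/189 ≈ 1220.4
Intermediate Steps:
(-17050/(-189))*√(96 + 87) = (-17050*(-1)/189)*√183 = (-155*(-110/189))*√183 = 17050*√183/189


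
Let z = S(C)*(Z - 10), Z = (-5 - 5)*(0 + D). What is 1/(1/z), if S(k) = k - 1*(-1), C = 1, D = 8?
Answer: -180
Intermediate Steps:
Z = -80 (Z = (-5 - 5)*(0 + 8) = -10*8 = -80)
S(k) = 1 + k (S(k) = k + 1 = 1 + k)
z = -180 (z = (1 + 1)*(-80 - 10) = 2*(-90) = -180)
1/(1/z) = 1/(1/(-180)) = 1/(-1/180) = -180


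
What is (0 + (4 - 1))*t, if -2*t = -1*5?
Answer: 15/2 ≈ 7.5000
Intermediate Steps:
t = 5/2 (t = -(-1)*5/2 = -1/2*(-5) = 5/2 ≈ 2.5000)
(0 + (4 - 1))*t = (0 + (4 - 1))*(5/2) = (0 + 3)*(5/2) = 3*(5/2) = 15/2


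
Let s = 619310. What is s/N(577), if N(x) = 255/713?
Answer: 5194918/3 ≈ 1.7316e+6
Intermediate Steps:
N(x) = 255/713 (N(x) = 255*(1/713) = 255/713)
s/N(577) = 619310/(255/713) = 619310*(713/255) = 5194918/3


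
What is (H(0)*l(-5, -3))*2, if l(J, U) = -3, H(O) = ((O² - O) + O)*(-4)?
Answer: 0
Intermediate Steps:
H(O) = -4*O² (H(O) = O²*(-4) = -4*O²)
(H(0)*l(-5, -3))*2 = (-4*0²*(-3))*2 = (-4*0*(-3))*2 = (0*(-3))*2 = 0*2 = 0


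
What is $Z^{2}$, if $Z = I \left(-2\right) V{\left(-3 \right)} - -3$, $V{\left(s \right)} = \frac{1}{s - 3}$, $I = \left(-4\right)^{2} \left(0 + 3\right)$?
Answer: $361$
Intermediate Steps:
$I = 48$ ($I = 16 \cdot 3 = 48$)
$V{\left(s \right)} = \frac{1}{-3 + s}$
$Z = 19$ ($Z = \frac{48 \left(-2\right)}{-3 - 3} - -3 = - \frac{96}{-6} + 3 = \left(-96\right) \left(- \frac{1}{6}\right) + 3 = 16 + 3 = 19$)
$Z^{2} = 19^{2} = 361$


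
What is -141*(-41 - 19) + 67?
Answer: 8527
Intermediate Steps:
-141*(-41 - 19) + 67 = -141*(-60) + 67 = 8460 + 67 = 8527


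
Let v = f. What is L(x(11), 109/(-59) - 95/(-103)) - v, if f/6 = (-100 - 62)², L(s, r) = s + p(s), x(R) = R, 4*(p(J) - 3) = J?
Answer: -629789/4 ≈ -1.5745e+5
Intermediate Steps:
p(J) = 3 + J/4
L(s, r) = 3 + 5*s/4 (L(s, r) = s + (3 + s/4) = 3 + 5*s/4)
f = 157464 (f = 6*(-100 - 62)² = 6*(-162)² = 6*26244 = 157464)
v = 157464
L(x(11), 109/(-59) - 95/(-103)) - v = (3 + (5/4)*11) - 1*157464 = (3 + 55/4) - 157464 = 67/4 - 157464 = -629789/4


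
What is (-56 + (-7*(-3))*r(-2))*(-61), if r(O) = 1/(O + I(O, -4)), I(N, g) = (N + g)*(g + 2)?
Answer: 32879/10 ≈ 3287.9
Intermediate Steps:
I(N, g) = (2 + g)*(N + g) (I(N, g) = (N + g)*(2 + g) = (2 + g)*(N + g))
r(O) = 1/(8 - O) (r(O) = 1/(O + ((-4)² + 2*O + 2*(-4) + O*(-4))) = 1/(O + (16 + 2*O - 8 - 4*O)) = 1/(O + (8 - 2*O)) = 1/(8 - O))
(-56 + (-7*(-3))*r(-2))*(-61) = (-56 + (-7*(-3))/(8 - 1*(-2)))*(-61) = (-56 + 21/(8 + 2))*(-61) = (-56 + 21/10)*(-61) = -539/10*(-61) = 32879/10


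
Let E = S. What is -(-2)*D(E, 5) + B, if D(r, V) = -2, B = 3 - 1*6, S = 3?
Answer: -7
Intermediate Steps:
B = -3 (B = 3 - 6 = -3)
E = 3
-(-2)*D(E, 5) + B = -(-2)*(-2) - 3 = -2*2 - 3 = -4 - 3 = -7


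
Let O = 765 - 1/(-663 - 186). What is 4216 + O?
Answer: 4228870/849 ≈ 4981.0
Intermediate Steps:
O = 649486/849 (O = 765 - 1/(-849) = 765 - 1*(-1/849) = 765 + 1/849 = 649486/849 ≈ 765.00)
4216 + O = 4216 + 649486/849 = 4228870/849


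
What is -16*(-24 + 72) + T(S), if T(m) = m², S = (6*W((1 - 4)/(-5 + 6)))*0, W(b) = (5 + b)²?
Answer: -768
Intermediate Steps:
S = 0 (S = (6*(5 + (1 - 4)/(-5 + 6))²)*0 = (6*(5 - 3/1)²)*0 = (6*(5 - 3*1)²)*0 = (6*(5 - 3)²)*0 = (6*2²)*0 = (6*4)*0 = 24*0 = 0)
-16*(-24 + 72) + T(S) = -16*(-24 + 72) + 0² = -16*48 + 0 = -768 + 0 = -768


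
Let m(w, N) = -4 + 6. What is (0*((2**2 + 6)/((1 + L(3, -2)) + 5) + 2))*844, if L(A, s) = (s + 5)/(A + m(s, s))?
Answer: 0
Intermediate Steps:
m(w, N) = 2
L(A, s) = (5 + s)/(2 + A) (L(A, s) = (s + 5)/(A + 2) = (5 + s)/(2 + A))
(0*((2**2 + 6)/((1 + L(3, -2)) + 5) + 2))*844 = (0*((2**2 + 6)/((1 + (5 - 2)/(2 + 3)) + 5) + 2))*844 = (0*((4 + 6)/((1 + 3/5) + 5) + 2))*844 = (0*(10/((1 + (1/5)*3) + 5) + 2))*844 = (0*(10/((1 + 3/5) + 5) + 2))*844 = (0*(10/(8/5 + 5) + 2))*844 = (0*(10/(33/5) + 2))*844 = (0*(10*(5/33) + 2))*844 = (0*(50/33 + 2))*844 = (0*(116/33))*844 = 0*844 = 0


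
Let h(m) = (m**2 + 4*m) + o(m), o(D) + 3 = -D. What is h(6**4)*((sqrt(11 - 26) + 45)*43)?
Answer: 3257574435 + 72390543*I*sqrt(15) ≈ 3.2576e+9 + 2.8037e+8*I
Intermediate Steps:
o(D) = -3 - D
h(m) = -3 + m**2 + 3*m (h(m) = (m**2 + 4*m) + (-3 - m) = -3 + m**2 + 3*m)
h(6**4)*((sqrt(11 - 26) + 45)*43) = (-3 + (6**4)**2 + 3*6**4)*((sqrt(11 - 26) + 45)*43) = (-3 + 1296**2 + 3*1296)*((sqrt(-15) + 45)*43) = (-3 + 1679616 + 3888)*((I*sqrt(15) + 45)*43) = 1683501*((45 + I*sqrt(15))*43) = 1683501*(1935 + 43*I*sqrt(15)) = 3257574435 + 72390543*I*sqrt(15)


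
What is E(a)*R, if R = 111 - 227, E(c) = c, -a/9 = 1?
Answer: 1044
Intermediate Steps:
a = -9 (a = -9*1 = -9)
R = -116
E(a)*R = -9*(-116) = 1044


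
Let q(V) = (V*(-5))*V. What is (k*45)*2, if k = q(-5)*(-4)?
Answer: 45000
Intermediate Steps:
q(V) = -5*V² (q(V) = (-5*V)*V = -5*V²)
k = 500 (k = -5*(-5)²*(-4) = -5*25*(-4) = -125*(-4) = 500)
(k*45)*2 = (500*45)*2 = 22500*2 = 45000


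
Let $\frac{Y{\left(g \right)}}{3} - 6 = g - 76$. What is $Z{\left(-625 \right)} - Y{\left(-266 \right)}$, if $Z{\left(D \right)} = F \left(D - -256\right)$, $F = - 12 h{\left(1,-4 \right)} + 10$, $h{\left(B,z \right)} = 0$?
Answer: $-2682$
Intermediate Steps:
$Y{\left(g \right)} = -210 + 3 g$ ($Y{\left(g \right)} = 18 + 3 \left(g - 76\right) = 18 + 3 \left(-76 + g\right) = 18 + \left(-228 + 3 g\right) = -210 + 3 g$)
$F = 10$ ($F = \left(-12\right) 0 + 10 = 0 + 10 = 10$)
$Z{\left(D \right)} = 2560 + 10 D$ ($Z{\left(D \right)} = 10 \left(D - -256\right) = 10 \left(D + 256\right) = 10 \left(256 + D\right) = 2560 + 10 D$)
$Z{\left(-625 \right)} - Y{\left(-266 \right)} = \left(2560 + 10 \left(-625\right)\right) - \left(-210 + 3 \left(-266\right)\right) = \left(2560 - 6250\right) - \left(-210 - 798\right) = -3690 - -1008 = -3690 + 1008 = -2682$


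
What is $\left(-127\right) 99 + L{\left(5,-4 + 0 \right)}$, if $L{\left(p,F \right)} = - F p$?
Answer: $-12553$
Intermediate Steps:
$L{\left(p,F \right)} = - F p$
$\left(-127\right) 99 + L{\left(5,-4 + 0 \right)} = \left(-127\right) 99 - \left(-4 + 0\right) 5 = -12573 - \left(-4\right) 5 = -12573 + 20 = -12553$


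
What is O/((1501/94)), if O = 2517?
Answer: 236598/1501 ≈ 157.63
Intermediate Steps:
O/((1501/94)) = 2517/((1501/94)) = 2517/((1501*(1/94))) = 2517/(1501/94) = 2517*(94/1501) = 236598/1501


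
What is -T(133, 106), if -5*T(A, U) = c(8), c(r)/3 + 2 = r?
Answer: 18/5 ≈ 3.6000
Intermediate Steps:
c(r) = -6 + 3*r
T(A, U) = -18/5 (T(A, U) = -(-6 + 3*8)/5 = -(-6 + 24)/5 = -⅕*18 = -18/5)
-T(133, 106) = -1*(-18/5) = 18/5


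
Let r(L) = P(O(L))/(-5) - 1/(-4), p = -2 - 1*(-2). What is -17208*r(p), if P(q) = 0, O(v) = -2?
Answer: -4302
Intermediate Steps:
p = 0 (p = -2 + 2 = 0)
r(L) = ¼ (r(L) = 0/(-5) - 1/(-4) = 0*(-⅕) - 1*(-¼) = 0 + ¼ = ¼)
-17208*r(p) = -17208*¼ = -4302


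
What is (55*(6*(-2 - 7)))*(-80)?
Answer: 237600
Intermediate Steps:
(55*(6*(-2 - 7)))*(-80) = (55*(6*(-9)))*(-80) = (55*(-54))*(-80) = -2970*(-80) = 237600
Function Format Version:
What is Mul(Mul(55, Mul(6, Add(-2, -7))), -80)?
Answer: 237600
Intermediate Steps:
Mul(Mul(55, Mul(6, Add(-2, -7))), -80) = Mul(Mul(55, Mul(6, -9)), -80) = Mul(Mul(55, -54), -80) = Mul(-2970, -80) = 237600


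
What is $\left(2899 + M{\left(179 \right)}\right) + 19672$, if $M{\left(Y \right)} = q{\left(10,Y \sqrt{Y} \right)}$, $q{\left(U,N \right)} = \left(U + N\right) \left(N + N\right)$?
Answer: $11493249 + 3580 \sqrt{179} \approx 1.1541 \cdot 10^{7}$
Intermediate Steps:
$q{\left(U,N \right)} = 2 N \left(N + U\right)$ ($q{\left(U,N \right)} = \left(N + U\right) 2 N = 2 N \left(N + U\right)$)
$M{\left(Y \right)} = 2 Y^{\frac{3}{2}} \left(10 + Y^{\frac{3}{2}}\right)$ ($M{\left(Y \right)} = 2 Y \sqrt{Y} \left(Y \sqrt{Y} + 10\right) = 2 Y^{\frac{3}{2}} \left(Y^{\frac{3}{2}} + 10\right) = 2 Y^{\frac{3}{2}} \left(10 + Y^{\frac{3}{2}}\right)$)
$\left(2899 + M{\left(179 \right)}\right) + 19672 = \left(2899 + \left(2 \cdot 179^{3} + 20 \cdot 179^{\frac{3}{2}}\right)\right) + 19672 = \left(2899 + \left(2 \cdot 5735339 + 20 \cdot 179 \sqrt{179}\right)\right) + 19672 = \left(2899 + \left(11470678 + 3580 \sqrt{179}\right)\right) + 19672 = \left(11473577 + 3580 \sqrt{179}\right) + 19672 = 11493249 + 3580 \sqrt{179}$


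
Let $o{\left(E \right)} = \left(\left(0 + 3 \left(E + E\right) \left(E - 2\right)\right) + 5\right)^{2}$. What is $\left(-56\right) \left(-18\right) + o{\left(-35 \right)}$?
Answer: $60451633$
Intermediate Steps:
$o{\left(E \right)} = \left(5 + 6 E \left(-2 + E\right)\right)^{2}$ ($o{\left(E \right)} = \left(\left(0 + 3 \cdot 2 E \left(-2 + E\right)\right) + 5\right)^{2} = \left(\left(0 + 6 E \left(-2 + E\right)\right) + 5\right)^{2} = \left(6 E \left(-2 + E\right) + 5\right)^{2} = \left(5 + 6 E \left(-2 + E\right)\right)^{2}$)
$\left(-56\right) \left(-18\right) + o{\left(-35 \right)} = \left(-56\right) \left(-18\right) + \left(5 - -420 + 6 \left(-35\right)^{2}\right)^{2} = 1008 + \left(5 + 420 + 6 \cdot 1225\right)^{2} = 1008 + \left(5 + 420 + 7350\right)^{2} = 1008 + 7775^{2} = 1008 + 60450625 = 60451633$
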